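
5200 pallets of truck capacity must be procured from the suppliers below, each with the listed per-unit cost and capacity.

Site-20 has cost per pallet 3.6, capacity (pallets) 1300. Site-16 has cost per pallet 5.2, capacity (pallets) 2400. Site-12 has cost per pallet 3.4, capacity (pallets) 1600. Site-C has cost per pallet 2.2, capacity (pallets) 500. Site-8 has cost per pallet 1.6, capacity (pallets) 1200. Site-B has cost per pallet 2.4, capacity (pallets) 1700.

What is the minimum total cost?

13260

Use suppliers in increasing cost order.
Site-8 at 1.6: take all 1200 pallets ; 4000 still needed.
Site-C at 2.2: take all 500 pallets ; 3500 still needed.
Site-B (2.4): use full 1700 ; 1800 pallets to go.
Site-12 at 3.4: take all 1600 pallets ; 200 still needed.
Site-20 (3.6): take the remaining 200 ; done.
Site-16: unused.
Cost = 1200×1.6 + 500×2.2 + 1700×2.4 + 1600×3.4 + 200×3.6 = 13260.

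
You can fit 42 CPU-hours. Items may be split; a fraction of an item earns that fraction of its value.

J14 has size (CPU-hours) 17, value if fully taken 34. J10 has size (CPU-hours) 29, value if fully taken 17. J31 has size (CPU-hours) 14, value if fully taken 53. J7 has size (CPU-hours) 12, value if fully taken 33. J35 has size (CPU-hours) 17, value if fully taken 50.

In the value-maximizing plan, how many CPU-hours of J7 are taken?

Sort by value density: J31 53/14≈3.79, J35 50/17≈2.94, J7 33/12≈2.75, J14 34/17≈2, J10 17/29≈0.586.
All 14 CPU-hours of J31 fit (value 53) ; 28 remain.
J35: take in full, 17 CPU-hours for value 50 ; 11 left.
11 CPU-hours left: a 11/12 share of J7 gives 33×11/12 = 30.25.

11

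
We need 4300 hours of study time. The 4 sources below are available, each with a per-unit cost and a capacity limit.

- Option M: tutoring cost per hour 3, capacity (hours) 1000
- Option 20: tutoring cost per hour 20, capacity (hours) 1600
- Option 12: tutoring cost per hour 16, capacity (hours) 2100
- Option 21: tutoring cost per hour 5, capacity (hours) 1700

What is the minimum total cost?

Fill from the cheapest source first.
Option M (3): use full 1000 ; 3300 hours to go.
Take 1700 from Option 21 at 5 ; need 1600 more.
Option 12 (16): take the remaining 1600 ; done.
Option 20: unused.
Cost = 1000×3 + 1700×5 + 1600×16 = 37100.

37100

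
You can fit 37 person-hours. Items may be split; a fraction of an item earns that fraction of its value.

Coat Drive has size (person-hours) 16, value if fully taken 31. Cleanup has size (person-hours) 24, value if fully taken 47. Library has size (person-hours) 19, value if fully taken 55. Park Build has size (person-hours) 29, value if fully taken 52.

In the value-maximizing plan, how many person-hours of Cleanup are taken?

Sort by value density: Library 55/19≈2.89, Cleanup 47/24≈1.96, Coat Drive 31/16≈1.94, Park Build 52/29≈1.79.
Library: take in full, 19 person-hours for value 55 ; 18 left.
18 person-hours left: a 18/24 share of Cleanup gives 47×18/24 = 35.25.

18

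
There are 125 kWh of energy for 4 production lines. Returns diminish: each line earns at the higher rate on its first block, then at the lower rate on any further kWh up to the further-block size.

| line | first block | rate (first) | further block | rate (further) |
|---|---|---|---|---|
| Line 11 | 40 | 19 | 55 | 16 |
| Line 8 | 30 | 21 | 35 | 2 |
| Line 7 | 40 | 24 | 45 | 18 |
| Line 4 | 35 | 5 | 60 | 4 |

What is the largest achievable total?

Rank every tier by rate: Line 7/T1 24 > Line 8/T1 21 > Line 11/T1 19 > Line 7/T2 18 > Line 11/T2 16 > Line 4/T1 5 > Line 4/T2 4 > Line 8/T2 2.
Fill Line 7 T1 block (40 at 24) ; 85 left.
Line 8 T1 at 21: fill all 30 ; 55 left.
Line 11/T1 (19): +40 ; 15 left.
Line 7 T2 at 18: only 15 left, fill 15.
Total = 24×40 + 21×30 + 19×40 + 18×15 = 2620.

2620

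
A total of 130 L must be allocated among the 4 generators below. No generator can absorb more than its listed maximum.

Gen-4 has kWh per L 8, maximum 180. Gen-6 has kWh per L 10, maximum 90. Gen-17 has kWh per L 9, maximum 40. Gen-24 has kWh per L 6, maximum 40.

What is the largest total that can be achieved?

Rank by kWh per L: Gen-6 10 > Gen-17 9 > Gen-4 8 > Gen-24 6.
Gen-6: +90 to 90 (cap) → 40 left.
Gen-17: +40 to 40 (cap) → 0 left.
Total = 10×90 + 9×40 = 1260.

1260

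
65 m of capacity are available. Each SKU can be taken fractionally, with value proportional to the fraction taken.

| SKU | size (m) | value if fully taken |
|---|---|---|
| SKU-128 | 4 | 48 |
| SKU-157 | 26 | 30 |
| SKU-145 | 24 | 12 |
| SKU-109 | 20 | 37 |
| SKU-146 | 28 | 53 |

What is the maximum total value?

Best value per unit of size first: SKU-128 48/4≈12, SKU-146 53/28≈1.89, SKU-109 37/20≈1.85, SKU-157 30/26≈1.15, SKU-145 12/24≈0.5.
Take all of SKU-128 (4 m, value 48) → 61 m left.
SKU-146: take in full, 28 m for value 53 → 33 left.
SKU-109: take in full, 20 m for value 37 → 13 left.
Only 13 m remain; take 13/26 of SKU-157 for value 30×13/26 = 15.
Total value = 153.

153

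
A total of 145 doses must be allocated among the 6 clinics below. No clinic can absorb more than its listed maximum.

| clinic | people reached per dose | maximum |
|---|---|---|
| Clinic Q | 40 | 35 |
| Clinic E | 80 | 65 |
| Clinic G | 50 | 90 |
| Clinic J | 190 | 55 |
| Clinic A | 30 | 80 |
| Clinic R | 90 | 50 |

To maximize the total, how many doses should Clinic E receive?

40

Rank by people reached per dose: Clinic J 190 > Clinic R 90 > Clinic E 80 > Clinic G 50 > Clinic Q 40 > Clinic A 30.
Clinic J: +55 to 55 (cap) ; 90 left.
Clinic R takes 50 to reach its cap of 50 ; 40 left.
Clinic E has room for 65 but only 40 remain, so it gets 40.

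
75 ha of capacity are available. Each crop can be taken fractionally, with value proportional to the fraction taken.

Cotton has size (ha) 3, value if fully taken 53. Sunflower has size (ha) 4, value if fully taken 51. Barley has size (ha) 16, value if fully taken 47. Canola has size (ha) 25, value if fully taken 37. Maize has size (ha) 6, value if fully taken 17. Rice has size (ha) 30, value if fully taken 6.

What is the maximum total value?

Sort by value density: Cotton 53/3≈17.7, Sunflower 51/4≈12.8, Barley 47/16≈2.94, Maize 17/6≈2.83, Canola 37/25≈1.48, Rice 6/30≈0.2.
Cotton: take in full, 3 ha for value 53 → 72 left.
Take all of Sunflower (4 ha, value 51) → 68 ha left.
All 16 ha of Barley fit (value 47) → 52 remain.
Take all of Maize (6 ha, value 17) → 46 ha left.
Canola: take in full, 25 ha for value 37 → 21 left.
Fill the last 21 ha with part of Rice: 21/30 of it earns 4.2.
Total value = 209.2.

209.2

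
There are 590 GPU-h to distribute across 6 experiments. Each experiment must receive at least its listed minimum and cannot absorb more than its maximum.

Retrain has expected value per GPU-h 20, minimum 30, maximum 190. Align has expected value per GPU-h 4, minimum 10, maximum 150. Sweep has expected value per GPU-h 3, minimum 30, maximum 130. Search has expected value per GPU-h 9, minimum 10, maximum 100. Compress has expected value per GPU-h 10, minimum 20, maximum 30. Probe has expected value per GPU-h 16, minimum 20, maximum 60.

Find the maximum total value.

6740

Meeting every minimum uses 30+10+30+10+20+20 = 120 GPU-h, leaving 470.
Rank by expected value per GPU-h: Retrain 20 > Probe 16 > Compress 10 > Search 9 > Align 4 > Sweep 3.
Retrain: +160 to 190 (cap) → 310 left.
Probe takes 40 more to reach its cap of 60 → 270 left.
Compress takes 10 more to reach its cap of 30 → 260 left.
Search: +90 to 100 (cap) → 170 left.
Align takes 140 more to reach its cap of 150 → 30 left.
Only 30 left; Sweep takes them to reach 60.
Total = 20×190 + 4×150 + 3×60 + 9×100 + 10×30 + 16×60 = 6740.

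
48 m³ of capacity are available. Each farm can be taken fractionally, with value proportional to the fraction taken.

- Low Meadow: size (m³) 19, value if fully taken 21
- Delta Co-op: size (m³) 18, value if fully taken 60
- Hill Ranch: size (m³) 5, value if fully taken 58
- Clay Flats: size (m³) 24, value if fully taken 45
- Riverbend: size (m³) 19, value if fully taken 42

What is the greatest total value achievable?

Rank by value-to-size ratio: Hill Ranch 58/5≈11.6, Delta Co-op 60/18≈3.33, Riverbend 42/19≈2.21, Clay Flats 45/24≈1.88, Low Meadow 21/19≈1.11.
Take all of Hill Ranch (5 m³, value 58) → 43 m³ left.
All 18 m³ of Delta Co-op fit (value 60) → 25 remain.
Riverbend: take in full, 19 m³ for value 42 → 6 left.
Fill the last 6 m³ with part of Clay Flats: 6/24 of it earns 11.25.
Total value = 171.25.

171.25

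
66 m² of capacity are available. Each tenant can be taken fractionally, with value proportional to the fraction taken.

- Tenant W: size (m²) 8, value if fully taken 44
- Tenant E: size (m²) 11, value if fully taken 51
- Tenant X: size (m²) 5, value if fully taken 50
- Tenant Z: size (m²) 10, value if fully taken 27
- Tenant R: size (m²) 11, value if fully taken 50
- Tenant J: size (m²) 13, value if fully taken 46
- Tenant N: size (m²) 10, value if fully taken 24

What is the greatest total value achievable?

Rank by value-to-size ratio: Tenant X 50/5≈10, Tenant W 44/8≈5.5, Tenant E 51/11≈4.64, Tenant R 50/11≈4.55, Tenant J 46/13≈3.54, Tenant Z 27/10≈2.7, Tenant N 24/10≈2.4.
All 5 m² of Tenant X fit (value 50) — 61 remain.
Tenant W: take in full, 8 m² for value 44 — 53 left.
Tenant E: take in full, 11 m² for value 51 — 42 left.
Tenant R: take in full, 11 m² for value 50 — 31 left.
Take all of Tenant J (13 m², value 46) — 18 m² left.
All 10 m² of Tenant Z fit (value 27) — 8 remain.
8 m² left: a 8/10 share of Tenant N gives 24×8/10 = 19.2.
Total value = 287.2.

287.2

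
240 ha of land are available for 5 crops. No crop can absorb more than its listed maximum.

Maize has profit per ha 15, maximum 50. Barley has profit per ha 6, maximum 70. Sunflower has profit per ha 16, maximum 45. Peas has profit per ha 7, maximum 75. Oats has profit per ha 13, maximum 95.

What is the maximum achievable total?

Order the crops by profit per ha: Sunflower 16 > Maize 15 > Oats 13 > Peas 7 > Barley 6.
Give Sunflower 45 to hit its cap of 45 — 195 left.
Maize takes 50 to reach its cap of 50 — 145 left.
Oats: +95 to 95 (cap) — 50 left.
Only 50 left; Peas takes them to reach 50.
Total = 15×50 + 16×45 + 7×50 + 13×95 = 3055.

3055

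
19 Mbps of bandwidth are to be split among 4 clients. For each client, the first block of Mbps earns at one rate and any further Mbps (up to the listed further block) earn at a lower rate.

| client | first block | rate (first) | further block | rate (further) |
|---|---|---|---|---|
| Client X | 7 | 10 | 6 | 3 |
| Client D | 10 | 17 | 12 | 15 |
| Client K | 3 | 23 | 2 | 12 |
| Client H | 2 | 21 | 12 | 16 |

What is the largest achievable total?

Rank every tier by rate: Client K/first 23 > Client H/first 21 > Client D/first 17 > Client H/second 16 > Client D/second 15 > Client K/second 12 > Client X/first 10 > Client X/second 3.
Fill Client K first block (3 at 23) ; 16 left.
Client H/first (21): +2 ; 14 left.
Client D first at 17: fill all 10 ; 4 left.
Client H/second: +4 of 12 at 16; pool empty.
Total = 23×3 + 21×2 + 17×10 + 16×4 = 345.

345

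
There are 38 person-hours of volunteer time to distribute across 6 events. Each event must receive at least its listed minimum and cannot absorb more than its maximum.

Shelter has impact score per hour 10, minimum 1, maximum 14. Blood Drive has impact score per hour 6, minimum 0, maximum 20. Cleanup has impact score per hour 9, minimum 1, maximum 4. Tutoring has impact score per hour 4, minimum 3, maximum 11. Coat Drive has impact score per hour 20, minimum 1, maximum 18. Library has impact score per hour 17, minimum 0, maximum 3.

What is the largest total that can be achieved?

Meeting every minimum uses 1+0+1+3+1+0 = 6 person-hours, leaving 32.
Highest impact score per hour first: Coat Drive 20 > Library 17 > Shelter 10 > Cleanup 9 > Blood Drive 6 > Tutoring 4.
Coat Drive takes 17 more to reach its cap of 18 → 15 left.
Library takes 3 more to reach its cap of 3 → 12 left.
Only 12 left; Shelter takes them to reach 13.
Total = 10×13 + 9×1 + 4×3 + 20×18 + 17×3 = 562.

562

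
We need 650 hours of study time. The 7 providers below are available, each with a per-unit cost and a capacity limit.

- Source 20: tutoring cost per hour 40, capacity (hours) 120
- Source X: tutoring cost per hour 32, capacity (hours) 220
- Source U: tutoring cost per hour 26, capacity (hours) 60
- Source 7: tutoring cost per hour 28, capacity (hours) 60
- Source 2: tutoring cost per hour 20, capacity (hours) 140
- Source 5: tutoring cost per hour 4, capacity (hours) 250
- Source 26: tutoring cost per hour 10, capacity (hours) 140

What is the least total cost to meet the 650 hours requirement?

Fill from the cheapest provider first.
Source 5 at 4: take all 250 hours ; 400 still needed.
Source 26 (10): use full 140 ; 260 hours to go.
Take 140 from Source 2 at 20 ; need 120 more.
Take 60 from Source U at 26 ; need 60 more.
Source 7 at 28: take all 60 hours ; 0 still needed.
Source X, Source 20: unused.
Cost = 250×4 + 140×10 + 140×20 + 60×26 + 60×28 = 8440.

8440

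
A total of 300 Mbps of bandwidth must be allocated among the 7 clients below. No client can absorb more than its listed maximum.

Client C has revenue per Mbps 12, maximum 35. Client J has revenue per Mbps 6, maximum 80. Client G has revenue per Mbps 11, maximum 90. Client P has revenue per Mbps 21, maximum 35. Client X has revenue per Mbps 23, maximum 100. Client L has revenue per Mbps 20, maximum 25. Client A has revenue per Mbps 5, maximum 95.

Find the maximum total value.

5035

Highest revenue per Mbps first: Client X 23 > Client P 21 > Client L 20 > Client C 12 > Client G 11 > Client J 6 > Client A 5.
Client X: +100 to 100 (cap) ; 200 left.
Client P: +35 to 35 (cap) ; 165 left.
Client L takes 25 to reach its cap of 25 ; 140 left.
Give Client C 35 to hit its cap of 35 ; 105 left.
Client G takes 90 to reach its cap of 90 ; 15 left.
Client J: +15 (room for 80) → 15. Pool exhausted.
Total = 12×35 + 6×15 + 11×90 + 21×35 + 23×100 + 20×25 = 5035.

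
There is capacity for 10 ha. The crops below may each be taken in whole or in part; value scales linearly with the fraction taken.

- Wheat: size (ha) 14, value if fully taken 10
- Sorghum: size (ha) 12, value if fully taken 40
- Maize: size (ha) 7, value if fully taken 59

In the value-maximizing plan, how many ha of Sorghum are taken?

3

Rank by value-to-size ratio: Maize 59/7≈8.43, Sorghum 40/12≈3.33, Wheat 10/14≈0.714.
All 7 ha of Maize fit (value 59) ; 3 remain.
3 ha left: a 3/12 share of Sorghum gives 40×3/12 = 10.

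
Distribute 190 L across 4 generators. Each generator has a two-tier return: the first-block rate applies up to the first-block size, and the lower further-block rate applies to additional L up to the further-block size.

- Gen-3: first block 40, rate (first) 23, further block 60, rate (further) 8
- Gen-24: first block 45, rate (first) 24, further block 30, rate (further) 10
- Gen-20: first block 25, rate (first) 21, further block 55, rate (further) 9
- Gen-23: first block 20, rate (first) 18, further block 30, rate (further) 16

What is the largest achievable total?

Rank every tier by rate: Gen-24/first 24 > Gen-3/first 23 > Gen-20/first 21 > Gen-23/first 18 > Gen-23/second 16 > Gen-24/second 10 > Gen-20/second 9 > Gen-3/second 8.
Fill Gen-24 first block (45 at 24) → 145 left.
Gen-3/first (23): +40 → 105 left.
Gen-20/first (21): +25 → 80 left.
Gen-23 first at 18: fill all 20 → 60 left.
Gen-23/second (16): +30 → 30 left.
Gen-24 second at 10: fill all 30 → 0 left.
Total = 24×45 + 23×40 + 21×25 + 18×20 + 16×30 + 10×30 = 3665.

3665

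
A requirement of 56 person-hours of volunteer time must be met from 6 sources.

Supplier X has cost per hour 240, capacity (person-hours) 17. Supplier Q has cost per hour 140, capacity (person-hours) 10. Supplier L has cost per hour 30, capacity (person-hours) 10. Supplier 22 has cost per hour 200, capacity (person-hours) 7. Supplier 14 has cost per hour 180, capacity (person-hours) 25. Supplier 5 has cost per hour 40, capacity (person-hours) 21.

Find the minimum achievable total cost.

5240

Fill from the cheapest source first.
Supplier L at 30: take all 10 person-hours — 46 still needed.
Supplier 5 (40): use full 21 — 25 person-hours to go.
Supplier Q at 140: take all 10 person-hours — 15 still needed.
Supplier 14 (180): take the remaining 15 — done.
Supplier 22, Supplier X: unused.
Cost = 10×30 + 21×40 + 10×140 + 15×180 = 5240.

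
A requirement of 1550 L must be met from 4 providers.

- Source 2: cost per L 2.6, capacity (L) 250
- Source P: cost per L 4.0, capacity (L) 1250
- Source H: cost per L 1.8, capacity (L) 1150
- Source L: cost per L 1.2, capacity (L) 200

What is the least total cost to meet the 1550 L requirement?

Use providers in increasing cost order.
Source L at 1.2: take all 200 L → 1350 still needed.
Source H at 1.8: take all 1150 L → 200 still needed.
Source 2 (2.6): take the remaining 200 → done.
Source P: unused.
Cost = 200×1.2 + 1150×1.8 + 200×2.6 = 2830.

2830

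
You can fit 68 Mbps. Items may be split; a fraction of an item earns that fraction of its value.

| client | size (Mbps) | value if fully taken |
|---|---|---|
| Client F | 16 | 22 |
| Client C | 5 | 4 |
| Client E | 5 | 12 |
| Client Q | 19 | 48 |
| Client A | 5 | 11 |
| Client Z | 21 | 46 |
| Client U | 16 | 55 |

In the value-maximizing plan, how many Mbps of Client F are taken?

2

Rank by value-to-size ratio: Client U 55/16≈3.44, Client Q 48/19≈2.53, Client E 12/5≈2.4, Client A 11/5≈2.2, Client Z 46/21≈2.19, Client F 22/16≈1.38, Client C 4/5≈0.8.
Take all of Client U (16 Mbps, value 55) — 52 Mbps left.
All 19 Mbps of Client Q fit (value 48) — 33 remain.
Client E: take in full, 5 Mbps for value 12 — 28 left.
All 5 Mbps of Client A fit (value 11) — 23 remain.
Client Z: take in full, 21 Mbps for value 46 — 2 left.
Fill the last 2 Mbps with part of Client F: 2/16 of it earns 2.75.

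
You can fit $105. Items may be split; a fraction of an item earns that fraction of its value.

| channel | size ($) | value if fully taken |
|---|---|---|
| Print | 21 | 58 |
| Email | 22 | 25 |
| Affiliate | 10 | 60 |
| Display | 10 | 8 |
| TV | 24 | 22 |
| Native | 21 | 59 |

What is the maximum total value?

229.6

Rank by value-to-size ratio: Affiliate 60/10≈6, Native 59/21≈2.81, Print 58/21≈2.76, Email 25/22≈1.14, TV 22/24≈0.917, Display 8/10≈0.8.
Take all of Affiliate (10 $, value 60) ; 95 $ left.
Take all of Native (21 $, value 59) ; 74 $ left.
Take all of Print (21 $, value 58) ; 53 $ left.
Take all of Email (22 $, value 25) ; 31 $ left.
All 24 $ of TV fit (value 22) ; 7 remain.
Only 7 $ remain; take 7/10 of Display for value 8×7/10 = 5.6.
Total value = 229.6.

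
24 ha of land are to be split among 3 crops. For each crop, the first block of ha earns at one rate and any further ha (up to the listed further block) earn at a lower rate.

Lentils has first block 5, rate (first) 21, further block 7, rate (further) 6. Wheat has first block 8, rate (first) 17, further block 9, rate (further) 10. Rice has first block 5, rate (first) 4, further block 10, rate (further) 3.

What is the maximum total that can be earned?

Rank every tier by rate: Lentils/first 21 > Wheat/first 17 > Wheat/second 10 > Lentils/second 6 > Rice/first 4 > Rice/second 3.
Lentils first at 21: fill all 5 — 19 left.
Wheat/first (17): +8 — 11 left.
Wheat/second (10): +9 — 2 left.
Lentils second at 6: only 2 left, fill 2.
Total = 21×5 + 17×8 + 10×9 + 6×2 = 343.

343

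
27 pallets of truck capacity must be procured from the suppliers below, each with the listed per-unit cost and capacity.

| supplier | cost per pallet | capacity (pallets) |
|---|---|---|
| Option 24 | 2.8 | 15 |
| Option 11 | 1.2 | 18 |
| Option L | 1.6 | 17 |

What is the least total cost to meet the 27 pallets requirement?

36

Use suppliers in increasing cost order.
Take 18 from Option 11 at 1.2 ; need 9 more.
Take 9 from Option L at 1.6 to finish.
Option 24: unused.
Cost = 18×1.2 + 9×1.6 = 36.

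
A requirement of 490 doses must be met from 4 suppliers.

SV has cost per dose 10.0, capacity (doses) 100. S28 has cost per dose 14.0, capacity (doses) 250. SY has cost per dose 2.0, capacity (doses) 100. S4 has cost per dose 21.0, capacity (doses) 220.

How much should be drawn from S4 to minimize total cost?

40

Cheapest first:
SY at 2.0: take all 100 doses ; 390 still needed.
SV (10.0): use full 100 ; 290 doses to go.
Take 250 from S28 at 14.0 ; need 40 more.
Take 40 from S4 at 21.0 to finish.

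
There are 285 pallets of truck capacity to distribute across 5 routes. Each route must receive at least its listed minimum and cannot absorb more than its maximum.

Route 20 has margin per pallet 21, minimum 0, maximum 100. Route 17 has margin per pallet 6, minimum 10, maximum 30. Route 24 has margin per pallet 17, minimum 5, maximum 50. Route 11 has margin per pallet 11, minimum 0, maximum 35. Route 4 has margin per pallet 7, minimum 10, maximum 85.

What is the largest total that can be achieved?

Meeting every minimum uses 0+10+5+0+10 = 25 pallets, leaving 260.
Rank by margin per pallet: Route 20 21 > Route 24 17 > Route 11 11 > Route 4 7 > Route 17 6.
Route 20 takes 100 more to reach its cap of 100 → 160 left.
Route 24 takes 45 more to reach its cap of 50 → 115 left.
Route 11 takes 35 more to reach its cap of 35 → 80 left.
Route 4 takes 75 more to reach its cap of 85 → 5 left.
Only 5 left; Route 17 takes them to reach 15.
Total = 21×100 + 6×15 + 17×50 + 11×35 + 7×85 = 4020.

4020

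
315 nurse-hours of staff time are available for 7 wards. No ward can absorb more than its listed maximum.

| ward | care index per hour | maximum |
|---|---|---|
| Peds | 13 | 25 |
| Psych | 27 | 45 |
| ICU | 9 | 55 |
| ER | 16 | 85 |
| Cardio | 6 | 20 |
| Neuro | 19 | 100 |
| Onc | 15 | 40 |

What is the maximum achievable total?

5580

Rank by care index per hour: Psych 27 > Neuro 19 > ER 16 > Onc 15 > Peds 13 > ICU 9 > Cardio 6.
Psych: +45 to 45 (cap) — 270 left.
Neuro: +100 to 100 (cap) — 170 left.
ER: +85 to 85 (cap) — 85 left.
Onc takes 40 to reach its cap of 40 — 45 left.
Give Peds 25 to hit its cap of 25 — 20 left.
Only 20 left; ICU takes them to reach 20.
Total = 13×25 + 27×45 + 9×20 + 16×85 + 19×100 + 15×40 = 5580.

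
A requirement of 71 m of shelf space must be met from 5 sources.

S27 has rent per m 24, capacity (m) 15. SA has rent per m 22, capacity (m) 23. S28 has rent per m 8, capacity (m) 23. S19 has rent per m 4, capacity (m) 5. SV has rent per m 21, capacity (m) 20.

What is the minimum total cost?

1130

Fill from the cheapest source first.
S19 at 4: take all 5 m — 66 still needed.
S28 at 8: take all 23 m — 43 still needed.
SV at 21: take all 20 m — 23 still needed.
Take 23 from SA at 22 — need 0 more.
S27: unused.
Cost = 5×4 + 23×8 + 20×21 + 23×22 = 1130.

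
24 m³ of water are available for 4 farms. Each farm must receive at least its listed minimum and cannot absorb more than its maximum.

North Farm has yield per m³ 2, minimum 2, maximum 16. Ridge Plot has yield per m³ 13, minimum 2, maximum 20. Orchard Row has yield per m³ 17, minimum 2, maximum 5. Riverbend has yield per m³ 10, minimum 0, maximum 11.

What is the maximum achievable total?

Meeting every minimum uses 2+2+2+0 = 6 m³, leaving 18.
Highest yield per m³ first: Orchard Row 17 > Ridge Plot 13 > Riverbend 10 > North Farm 2.
Orchard Row: +3 to 5 (cap) ; 15 left.
Only 15 left; Ridge Plot takes them to reach 17.
Total = 2×2 + 13×17 + 17×5 = 310.

310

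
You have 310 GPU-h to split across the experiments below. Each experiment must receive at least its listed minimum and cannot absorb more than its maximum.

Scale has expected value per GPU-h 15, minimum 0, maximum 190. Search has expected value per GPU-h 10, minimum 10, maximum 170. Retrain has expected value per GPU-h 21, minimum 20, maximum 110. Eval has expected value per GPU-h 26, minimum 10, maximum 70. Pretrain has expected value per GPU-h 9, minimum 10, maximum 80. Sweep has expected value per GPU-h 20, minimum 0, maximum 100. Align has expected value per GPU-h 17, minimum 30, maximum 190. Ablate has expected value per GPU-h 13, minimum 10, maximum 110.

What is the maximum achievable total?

6360

Meeting every minimum uses 0+10+20+10+10+0+30+10 = 90 GPU-h, leaving 220.
Order the experiments by expected value per GPU-h: Eval 26 > Retrain 21 > Sweep 20 > Align 17 > Scale 15 > Ablate 13 > Search 10 > Pretrain 9.
Give Eval 60 more to hit its cap of 70 — 160 left.
Give Retrain 90 more to hit its cap of 110 — 70 left.
Sweep has room for 100 more but only 70 remain, so it gets 70.
Total = 10×10 + 21×110 + 26×70 + 9×10 + 20×70 + 17×30 + 13×10 = 6360.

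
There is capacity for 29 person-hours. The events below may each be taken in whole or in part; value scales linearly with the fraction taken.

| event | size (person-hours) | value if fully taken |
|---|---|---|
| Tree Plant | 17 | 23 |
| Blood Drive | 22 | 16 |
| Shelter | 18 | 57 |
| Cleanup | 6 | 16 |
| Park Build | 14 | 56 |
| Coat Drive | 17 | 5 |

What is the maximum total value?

Sort by value density: Park Build 56/14≈4, Shelter 57/18≈3.17, Cleanup 16/6≈2.67, Tree Plant 23/17≈1.35, Blood Drive 16/22≈0.727, Coat Drive 5/17≈0.294.
Park Build: take in full, 14 person-hours for value 56 ; 15 left.
15 person-hours left: a 15/18 share of Shelter gives 57×15/18 = 47.5.
Total value = 103.5.

103.5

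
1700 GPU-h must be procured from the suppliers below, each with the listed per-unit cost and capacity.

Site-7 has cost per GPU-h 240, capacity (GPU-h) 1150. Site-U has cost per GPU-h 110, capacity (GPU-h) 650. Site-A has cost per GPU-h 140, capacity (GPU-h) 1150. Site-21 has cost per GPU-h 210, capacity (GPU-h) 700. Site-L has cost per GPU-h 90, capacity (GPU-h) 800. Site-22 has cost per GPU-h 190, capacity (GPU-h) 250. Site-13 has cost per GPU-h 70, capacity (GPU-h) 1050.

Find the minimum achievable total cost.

Cheapest first:
Site-13 (70): use full 1050 → 650 GPU-h to go.
Take 650 from Site-L at 90 to finish.
Site-U, Site-A, Site-22, Site-21, Site-7: unused.
Cost = 1050×70 + 650×90 = 132000.

132000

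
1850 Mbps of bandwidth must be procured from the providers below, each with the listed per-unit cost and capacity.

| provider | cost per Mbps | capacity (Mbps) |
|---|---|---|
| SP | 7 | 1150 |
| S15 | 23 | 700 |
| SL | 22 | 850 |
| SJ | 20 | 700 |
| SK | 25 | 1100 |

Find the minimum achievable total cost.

Use providers in increasing cost order.
SP at 7: take all 1150 Mbps → 700 still needed.
Take 700 from SJ at 20 → need 0 more.
SL, S15, SK: unused.
Cost = 1150×7 + 700×20 = 22050.

22050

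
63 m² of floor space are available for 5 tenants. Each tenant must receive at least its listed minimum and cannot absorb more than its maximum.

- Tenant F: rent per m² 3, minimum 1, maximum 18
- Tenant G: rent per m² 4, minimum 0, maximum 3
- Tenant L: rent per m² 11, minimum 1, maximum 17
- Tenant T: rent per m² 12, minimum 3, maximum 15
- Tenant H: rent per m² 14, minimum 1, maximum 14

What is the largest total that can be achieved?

Meeting every minimum uses 1+0+1+3+1 = 6 m², leaving 57.
Order the tenants by rent per m²: Tenant H 14 > Tenant T 12 > Tenant L 11 > Tenant G 4 > Tenant F 3.
Tenant H: +13 to 14 (cap) → 44 left.
Tenant T: +12 to 15 (cap) → 32 left.
Tenant L: +16 to 17 (cap) → 16 left.
Tenant G: +3 to 3 (cap) → 13 left.
Only 13 left; Tenant F takes them to reach 14.
Total = 3×14 + 4×3 + 11×17 + 12×15 + 14×14 = 617.

617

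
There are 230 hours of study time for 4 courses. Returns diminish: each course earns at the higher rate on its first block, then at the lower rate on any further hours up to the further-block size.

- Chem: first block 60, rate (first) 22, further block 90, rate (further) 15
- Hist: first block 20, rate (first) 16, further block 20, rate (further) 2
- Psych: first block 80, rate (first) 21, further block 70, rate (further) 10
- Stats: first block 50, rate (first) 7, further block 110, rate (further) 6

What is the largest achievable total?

4370

Rank every tier by rate: Chem/T1 22 > Psych/T1 21 > Hist/T1 16 > Chem/T2 15 > Psych/T2 10 > Stats/T1 7 > Stats/T2 6 > Hist/T2 2.
Fill Chem T1 block (60 at 22) → 170 left.
Psych/T1 (21): +80 → 90 left.
Hist T1 at 16: fill all 20 → 70 left.
70 remain; put them into Chem T2 at 15.
Total = 22×60 + 21×80 + 16×20 + 15×70 = 4370.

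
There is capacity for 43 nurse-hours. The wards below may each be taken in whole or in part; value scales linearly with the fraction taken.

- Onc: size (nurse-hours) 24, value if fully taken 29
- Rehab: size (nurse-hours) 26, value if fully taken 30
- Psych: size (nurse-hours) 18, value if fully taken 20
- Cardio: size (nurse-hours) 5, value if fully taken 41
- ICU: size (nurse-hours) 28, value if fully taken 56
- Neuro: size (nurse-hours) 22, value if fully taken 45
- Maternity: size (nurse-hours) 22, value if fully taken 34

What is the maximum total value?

Rank by value-to-size ratio: Cardio 41/5≈8.2, Neuro 45/22≈2.05, ICU 56/28≈2, Maternity 34/22≈1.55, Onc 29/24≈1.21, Rehab 30/26≈1.15, Psych 20/18≈1.11.
All 5 nurse-hours of Cardio fit (value 41) ; 38 remain.
All 22 nurse-hours of Neuro fit (value 45) ; 16 remain.
Only 16 nurse-hours remain; take 16/28 of ICU for value 56×16/28 = 32.
Total value = 118.

118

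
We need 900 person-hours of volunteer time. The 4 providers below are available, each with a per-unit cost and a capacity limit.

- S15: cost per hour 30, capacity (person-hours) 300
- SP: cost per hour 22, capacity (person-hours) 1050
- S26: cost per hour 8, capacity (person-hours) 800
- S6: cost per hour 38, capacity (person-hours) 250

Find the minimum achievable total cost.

8600

Cheapest first:
S26 at 8: take all 800 person-hours → 100 still needed.
Take 100 from SP at 22 to finish.
S15, S6: unused.
Cost = 800×8 + 100×22 = 8600.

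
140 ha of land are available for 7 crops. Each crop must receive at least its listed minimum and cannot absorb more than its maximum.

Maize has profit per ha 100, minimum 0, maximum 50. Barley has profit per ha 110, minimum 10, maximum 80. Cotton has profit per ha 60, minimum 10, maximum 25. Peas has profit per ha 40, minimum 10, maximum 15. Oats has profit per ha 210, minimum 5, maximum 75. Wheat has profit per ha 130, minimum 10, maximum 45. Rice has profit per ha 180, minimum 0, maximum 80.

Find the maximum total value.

Meeting every minimum uses 0+10+10+10+5+10+0 = 45 ha, leaving 95.
Highest profit per ha first: Oats 210 > Rice 180 > Wheat 130 > Barley 110 > Maize 100 > Cotton 60 > Peas 40.
Oats takes 70 more to reach its cap of 75 → 25 left.
Only 25 left; Rice takes them to reach 25.
Total = 110×10 + 60×10 + 40×10 + 210×75 + 130×10 + 180×25 = 23650.

23650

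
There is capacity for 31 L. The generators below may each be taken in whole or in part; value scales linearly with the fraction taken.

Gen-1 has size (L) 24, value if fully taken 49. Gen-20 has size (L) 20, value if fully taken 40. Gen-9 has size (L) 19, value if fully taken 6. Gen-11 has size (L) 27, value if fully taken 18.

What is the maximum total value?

Sort by value density: Gen-1 49/24≈2.04, Gen-20 40/20≈2, Gen-11 18/27≈0.667, Gen-9 6/19≈0.316.
All 24 L of Gen-1 fit (value 49) ; 7 remain.
Only 7 L remain; take 7/20 of Gen-20 for value 40×7/20 = 14.
Total value = 63.

63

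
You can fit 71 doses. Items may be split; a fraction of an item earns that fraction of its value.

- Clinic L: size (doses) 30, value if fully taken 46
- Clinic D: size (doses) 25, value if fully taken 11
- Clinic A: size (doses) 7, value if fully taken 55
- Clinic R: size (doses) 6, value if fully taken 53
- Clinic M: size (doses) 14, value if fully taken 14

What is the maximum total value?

Sort by value density: Clinic R 53/6≈8.83, Clinic A 55/7≈7.86, Clinic L 46/30≈1.53, Clinic M 14/14≈1, Clinic D 11/25≈0.44.
Clinic R: take in full, 6 doses for value 53 → 65 left.
All 7 doses of Clinic A fit (value 55) → 58 remain.
Take all of Clinic L (30 doses, value 46) → 28 doses left.
Take all of Clinic M (14 doses, value 14) → 14 doses left.
14 doses left: a 14/25 share of Clinic D gives 11×14/25 = 6.16.
Total value = 174.16.

174.16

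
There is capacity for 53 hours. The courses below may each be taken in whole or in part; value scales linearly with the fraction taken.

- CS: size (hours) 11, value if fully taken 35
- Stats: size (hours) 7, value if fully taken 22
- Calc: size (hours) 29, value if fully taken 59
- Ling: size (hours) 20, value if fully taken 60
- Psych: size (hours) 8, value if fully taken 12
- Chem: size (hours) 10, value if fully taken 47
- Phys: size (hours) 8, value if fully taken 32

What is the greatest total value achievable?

187

Sort by value density: Chem 47/10≈4.7, Phys 32/8≈4, CS 35/11≈3.18, Stats 22/7≈3.14, Ling 60/20≈3, Calc 59/29≈2.03, Psych 12/8≈1.5.
Chem: take in full, 10 hours for value 47 — 43 left.
All 8 hours of Phys fit (value 32) — 35 remain.
CS: take in full, 11 hours for value 35 — 24 left.
All 7 hours of Stats fit (value 22) — 17 remain.
Fill the last 17 hours with part of Ling: 17/20 of it earns 51.
Total value = 187.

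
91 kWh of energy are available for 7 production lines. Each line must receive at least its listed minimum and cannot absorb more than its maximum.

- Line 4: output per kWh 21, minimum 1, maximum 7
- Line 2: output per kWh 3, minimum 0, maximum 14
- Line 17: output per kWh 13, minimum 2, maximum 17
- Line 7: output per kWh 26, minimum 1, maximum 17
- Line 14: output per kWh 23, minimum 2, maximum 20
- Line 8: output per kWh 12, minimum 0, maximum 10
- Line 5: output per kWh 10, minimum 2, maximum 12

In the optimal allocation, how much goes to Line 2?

Meeting every minimum uses 1+0+2+1+2+0+2 = 8 kWh, leaving 83.
Highest output per kWh first: Line 7 26 > Line 14 23 > Line 4 21 > Line 17 13 > Line 8 12 > Line 5 10 > Line 2 3.
Give Line 7 16 more to hit its cap of 17 — 67 left.
Line 14 takes 18 more to reach its cap of 20 — 49 left.
Line 4 takes 6 more to reach its cap of 7 — 43 left.
Line 17 takes 15 more to reach its cap of 17 — 28 left.
Give Line 8 10 more to hit its cap of 10 — 18 left.
Line 5 takes 10 more to reach its cap of 12 — 8 left.
Line 2: +8 (room for 14) → 8. Pool exhausted.

8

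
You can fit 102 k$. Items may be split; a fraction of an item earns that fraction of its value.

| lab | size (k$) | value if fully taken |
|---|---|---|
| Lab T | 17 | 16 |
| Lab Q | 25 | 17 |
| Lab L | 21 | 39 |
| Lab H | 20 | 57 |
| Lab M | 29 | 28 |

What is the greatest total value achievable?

Sort by value density: Lab H 57/20≈2.85, Lab L 39/21≈1.86, Lab M 28/29≈0.966, Lab T 16/17≈0.941, Lab Q 17/25≈0.68.
Lab H: take in full, 20 k$ for value 57 — 82 left.
All 21 k$ of Lab L fit (value 39) — 61 remain.
All 29 k$ of Lab M fit (value 28) — 32 remain.
Lab T: take in full, 17 k$ for value 16 — 15 left.
Fill the last 15 k$ with part of Lab Q: 15/25 of it earns 10.2.
Total value = 150.2.

150.2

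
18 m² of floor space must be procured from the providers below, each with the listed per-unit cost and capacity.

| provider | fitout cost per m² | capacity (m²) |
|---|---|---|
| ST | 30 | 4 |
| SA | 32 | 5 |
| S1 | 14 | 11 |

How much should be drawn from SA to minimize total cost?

Use providers in increasing cost order.
S1 at 14: take all 11 m² ; 7 still needed.
Take 4 from ST at 30 ; need 3 more.
SA (32): take the remaining 3 ; done.

3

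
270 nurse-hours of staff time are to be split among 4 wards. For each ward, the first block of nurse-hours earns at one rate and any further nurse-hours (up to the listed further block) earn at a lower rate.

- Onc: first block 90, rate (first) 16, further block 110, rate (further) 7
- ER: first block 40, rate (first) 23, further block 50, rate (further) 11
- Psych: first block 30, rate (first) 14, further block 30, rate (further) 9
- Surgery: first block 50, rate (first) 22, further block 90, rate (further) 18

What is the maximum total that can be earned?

5080

Order all 8 blocks by rate: ER/T1 23 > Surgery/T1 22 > Surgery/T2 18 > Onc/T1 16 > Psych/T1 14 > ER/T2 11 > Psych/T2 9 > Onc/T2 7.
ER T1 at 23: fill all 40 → 230 left.
Surgery/T1 (22): +50 → 180 left.
Surgery/T2 (18): +90 → 90 left.
Onc/T1 (16): +90 → 0 left.
Total = 23×40 + 22×50 + 18×90 + 16×90 = 5080.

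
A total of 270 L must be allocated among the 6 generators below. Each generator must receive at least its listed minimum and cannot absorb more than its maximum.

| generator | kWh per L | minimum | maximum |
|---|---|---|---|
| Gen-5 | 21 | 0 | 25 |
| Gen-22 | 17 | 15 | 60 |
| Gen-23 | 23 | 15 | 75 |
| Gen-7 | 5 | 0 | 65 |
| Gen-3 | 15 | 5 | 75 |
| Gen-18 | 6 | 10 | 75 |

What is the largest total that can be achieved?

Meeting every minimum uses 0+15+15+0+5+10 = 45 L, leaving 225.
Highest kWh per L first: Gen-23 23 > Gen-5 21 > Gen-22 17 > Gen-3 15 > Gen-18 6 > Gen-7 5.
Gen-23: +60 to 75 (cap) ; 165 left.
Gen-5: +25 to 25 (cap) ; 140 left.
Gen-22: +45 to 60 (cap) ; 95 left.
Gen-3: +70 to 75 (cap) ; 25 left.
Gen-18 has room for 65 more but only 25 remain, so it gets 35.
Total = 21×25 + 17×60 + 23×75 + 15×75 + 6×35 = 4605.

4605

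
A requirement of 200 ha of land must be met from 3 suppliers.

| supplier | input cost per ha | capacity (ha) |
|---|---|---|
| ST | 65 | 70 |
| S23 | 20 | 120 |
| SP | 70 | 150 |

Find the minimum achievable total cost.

Use suppliers in increasing cost order.
S23 at 20: take all 120 ha → 80 still needed.
ST at 65: take all 70 ha → 10 still needed.
SP (70): take the remaining 10 → done.
Cost = 120×20 + 70×65 + 10×70 = 7650.

7650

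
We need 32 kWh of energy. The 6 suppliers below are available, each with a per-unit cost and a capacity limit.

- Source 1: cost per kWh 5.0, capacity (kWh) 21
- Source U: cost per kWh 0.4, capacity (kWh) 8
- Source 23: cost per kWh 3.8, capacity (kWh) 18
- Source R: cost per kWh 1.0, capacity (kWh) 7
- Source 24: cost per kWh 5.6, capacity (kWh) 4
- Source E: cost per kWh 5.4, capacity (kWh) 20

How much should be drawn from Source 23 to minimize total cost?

17

Cheapest first:
Source U (0.4): use full 8 — 24 kWh to go.
Take 7 from Source R at 1.0 — need 17 more.
Source 23 (3.8): take the remaining 17 — done.
Source 1, Source E, Source 24: unused.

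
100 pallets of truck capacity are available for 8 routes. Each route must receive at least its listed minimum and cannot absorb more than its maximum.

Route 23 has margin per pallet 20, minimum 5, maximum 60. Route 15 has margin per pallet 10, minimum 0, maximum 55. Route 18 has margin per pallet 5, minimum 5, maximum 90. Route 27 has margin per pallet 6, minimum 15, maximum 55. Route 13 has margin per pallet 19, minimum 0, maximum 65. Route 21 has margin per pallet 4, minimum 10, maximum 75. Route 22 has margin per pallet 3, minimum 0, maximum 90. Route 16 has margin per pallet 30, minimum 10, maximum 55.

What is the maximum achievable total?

2105

Meeting every minimum uses 5+0+5+15+0+10+0+10 = 45 pallets, leaving 55.
Highest margin per pallet first: Route 16 30 > Route 23 20 > Route 13 19 > Route 15 10 > Route 27 6 > Route 18 5 > Route 21 4 > Route 22 3.
Route 16 takes 45 more to reach its cap of 55 ; 10 left.
Route 23: +10 (room for 55) → 15. Pool exhausted.
Total = 20×15 + 5×5 + 6×15 + 4×10 + 30×55 = 2105.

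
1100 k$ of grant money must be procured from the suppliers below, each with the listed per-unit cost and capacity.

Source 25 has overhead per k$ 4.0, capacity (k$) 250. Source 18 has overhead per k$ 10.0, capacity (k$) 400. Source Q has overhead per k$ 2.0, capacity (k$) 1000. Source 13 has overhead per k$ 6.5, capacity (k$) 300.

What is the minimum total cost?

Cheapest first:
Take 1000 from Source Q at 2.0 → need 100 more.
Source 25 (4.0): take the remaining 100 → done.
Source 13, Source 18: unused.
Cost = 1000×2.0 + 100×4.0 = 2400.

2400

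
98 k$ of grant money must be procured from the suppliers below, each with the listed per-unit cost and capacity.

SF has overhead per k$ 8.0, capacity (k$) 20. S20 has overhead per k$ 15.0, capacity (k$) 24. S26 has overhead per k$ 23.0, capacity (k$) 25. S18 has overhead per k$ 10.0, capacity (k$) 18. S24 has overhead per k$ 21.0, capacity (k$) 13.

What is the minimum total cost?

Use suppliers in increasing cost order.
Take 20 from SF at 8.0 → need 78 more.
Take 18 from S18 at 10.0 → need 60 more.
S20 at 15.0: take all 24 k$ → 36 still needed.
S24 (21.0): use full 13 → 23 k$ to go.
Take 23 from S26 at 23.0 to finish.
Cost = 20×8.0 + 18×10.0 + 24×15.0 + 13×21.0 + 23×23.0 = 1502.

1502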